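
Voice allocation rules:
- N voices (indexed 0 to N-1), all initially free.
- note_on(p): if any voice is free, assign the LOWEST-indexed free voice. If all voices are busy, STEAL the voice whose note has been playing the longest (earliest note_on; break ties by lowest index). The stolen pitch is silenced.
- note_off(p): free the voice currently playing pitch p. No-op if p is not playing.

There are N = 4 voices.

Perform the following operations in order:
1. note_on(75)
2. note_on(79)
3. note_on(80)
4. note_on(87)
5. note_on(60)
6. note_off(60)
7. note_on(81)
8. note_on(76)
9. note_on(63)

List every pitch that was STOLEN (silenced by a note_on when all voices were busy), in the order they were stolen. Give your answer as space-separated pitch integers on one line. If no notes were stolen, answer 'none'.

Op 1: note_on(75): voice 0 is free -> assigned | voices=[75 - - -]
Op 2: note_on(79): voice 1 is free -> assigned | voices=[75 79 - -]
Op 3: note_on(80): voice 2 is free -> assigned | voices=[75 79 80 -]
Op 4: note_on(87): voice 3 is free -> assigned | voices=[75 79 80 87]
Op 5: note_on(60): all voices busy, STEAL voice 0 (pitch 75, oldest) -> assign | voices=[60 79 80 87]
Op 6: note_off(60): free voice 0 | voices=[- 79 80 87]
Op 7: note_on(81): voice 0 is free -> assigned | voices=[81 79 80 87]
Op 8: note_on(76): all voices busy, STEAL voice 1 (pitch 79, oldest) -> assign | voices=[81 76 80 87]
Op 9: note_on(63): all voices busy, STEAL voice 2 (pitch 80, oldest) -> assign | voices=[81 76 63 87]

Answer: 75 79 80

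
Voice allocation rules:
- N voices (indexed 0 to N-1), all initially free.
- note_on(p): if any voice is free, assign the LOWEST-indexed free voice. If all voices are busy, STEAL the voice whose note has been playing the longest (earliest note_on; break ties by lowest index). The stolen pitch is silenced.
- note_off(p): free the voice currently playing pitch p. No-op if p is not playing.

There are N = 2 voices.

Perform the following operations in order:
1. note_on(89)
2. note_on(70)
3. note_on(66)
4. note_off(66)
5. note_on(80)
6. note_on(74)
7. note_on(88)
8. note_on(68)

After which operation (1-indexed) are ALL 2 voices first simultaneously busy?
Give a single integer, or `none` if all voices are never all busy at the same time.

Op 1: note_on(89): voice 0 is free -> assigned | voices=[89 -]
Op 2: note_on(70): voice 1 is free -> assigned | voices=[89 70]
Op 3: note_on(66): all voices busy, STEAL voice 0 (pitch 89, oldest) -> assign | voices=[66 70]
Op 4: note_off(66): free voice 0 | voices=[- 70]
Op 5: note_on(80): voice 0 is free -> assigned | voices=[80 70]
Op 6: note_on(74): all voices busy, STEAL voice 1 (pitch 70, oldest) -> assign | voices=[80 74]
Op 7: note_on(88): all voices busy, STEAL voice 0 (pitch 80, oldest) -> assign | voices=[88 74]
Op 8: note_on(68): all voices busy, STEAL voice 1 (pitch 74, oldest) -> assign | voices=[88 68]

Answer: 2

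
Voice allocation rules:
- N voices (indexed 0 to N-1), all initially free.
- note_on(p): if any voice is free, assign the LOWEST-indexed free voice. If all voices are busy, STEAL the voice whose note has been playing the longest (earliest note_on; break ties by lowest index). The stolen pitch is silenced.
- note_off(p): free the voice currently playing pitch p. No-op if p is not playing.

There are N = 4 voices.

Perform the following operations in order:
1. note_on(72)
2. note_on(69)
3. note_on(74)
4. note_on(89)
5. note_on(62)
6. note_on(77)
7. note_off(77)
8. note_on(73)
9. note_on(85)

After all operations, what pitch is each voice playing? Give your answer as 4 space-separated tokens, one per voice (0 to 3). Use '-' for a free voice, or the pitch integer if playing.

Op 1: note_on(72): voice 0 is free -> assigned | voices=[72 - - -]
Op 2: note_on(69): voice 1 is free -> assigned | voices=[72 69 - -]
Op 3: note_on(74): voice 2 is free -> assigned | voices=[72 69 74 -]
Op 4: note_on(89): voice 3 is free -> assigned | voices=[72 69 74 89]
Op 5: note_on(62): all voices busy, STEAL voice 0 (pitch 72, oldest) -> assign | voices=[62 69 74 89]
Op 6: note_on(77): all voices busy, STEAL voice 1 (pitch 69, oldest) -> assign | voices=[62 77 74 89]
Op 7: note_off(77): free voice 1 | voices=[62 - 74 89]
Op 8: note_on(73): voice 1 is free -> assigned | voices=[62 73 74 89]
Op 9: note_on(85): all voices busy, STEAL voice 2 (pitch 74, oldest) -> assign | voices=[62 73 85 89]

Answer: 62 73 85 89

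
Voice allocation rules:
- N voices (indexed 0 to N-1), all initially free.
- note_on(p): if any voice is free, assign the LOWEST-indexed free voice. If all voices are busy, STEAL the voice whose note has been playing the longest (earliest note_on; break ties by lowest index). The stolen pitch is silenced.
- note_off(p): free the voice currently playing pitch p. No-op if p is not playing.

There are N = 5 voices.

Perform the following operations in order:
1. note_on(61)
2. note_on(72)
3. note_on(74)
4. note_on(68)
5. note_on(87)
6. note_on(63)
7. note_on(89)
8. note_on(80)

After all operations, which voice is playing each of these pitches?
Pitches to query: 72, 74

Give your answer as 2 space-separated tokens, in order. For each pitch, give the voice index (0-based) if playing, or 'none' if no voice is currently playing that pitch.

Answer: none none

Derivation:
Op 1: note_on(61): voice 0 is free -> assigned | voices=[61 - - - -]
Op 2: note_on(72): voice 1 is free -> assigned | voices=[61 72 - - -]
Op 3: note_on(74): voice 2 is free -> assigned | voices=[61 72 74 - -]
Op 4: note_on(68): voice 3 is free -> assigned | voices=[61 72 74 68 -]
Op 5: note_on(87): voice 4 is free -> assigned | voices=[61 72 74 68 87]
Op 6: note_on(63): all voices busy, STEAL voice 0 (pitch 61, oldest) -> assign | voices=[63 72 74 68 87]
Op 7: note_on(89): all voices busy, STEAL voice 1 (pitch 72, oldest) -> assign | voices=[63 89 74 68 87]
Op 8: note_on(80): all voices busy, STEAL voice 2 (pitch 74, oldest) -> assign | voices=[63 89 80 68 87]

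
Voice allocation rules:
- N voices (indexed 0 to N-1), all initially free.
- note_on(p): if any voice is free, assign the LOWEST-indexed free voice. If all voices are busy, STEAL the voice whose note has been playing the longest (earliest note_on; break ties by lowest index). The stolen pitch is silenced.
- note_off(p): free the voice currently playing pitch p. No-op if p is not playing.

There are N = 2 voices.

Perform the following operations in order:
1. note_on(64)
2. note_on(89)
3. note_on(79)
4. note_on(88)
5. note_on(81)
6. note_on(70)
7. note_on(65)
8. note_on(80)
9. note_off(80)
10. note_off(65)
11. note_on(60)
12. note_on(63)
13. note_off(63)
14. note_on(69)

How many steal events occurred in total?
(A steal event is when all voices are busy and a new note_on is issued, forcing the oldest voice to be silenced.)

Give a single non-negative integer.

Answer: 6

Derivation:
Op 1: note_on(64): voice 0 is free -> assigned | voices=[64 -]
Op 2: note_on(89): voice 1 is free -> assigned | voices=[64 89]
Op 3: note_on(79): all voices busy, STEAL voice 0 (pitch 64, oldest) -> assign | voices=[79 89]
Op 4: note_on(88): all voices busy, STEAL voice 1 (pitch 89, oldest) -> assign | voices=[79 88]
Op 5: note_on(81): all voices busy, STEAL voice 0 (pitch 79, oldest) -> assign | voices=[81 88]
Op 6: note_on(70): all voices busy, STEAL voice 1 (pitch 88, oldest) -> assign | voices=[81 70]
Op 7: note_on(65): all voices busy, STEAL voice 0 (pitch 81, oldest) -> assign | voices=[65 70]
Op 8: note_on(80): all voices busy, STEAL voice 1 (pitch 70, oldest) -> assign | voices=[65 80]
Op 9: note_off(80): free voice 1 | voices=[65 -]
Op 10: note_off(65): free voice 0 | voices=[- -]
Op 11: note_on(60): voice 0 is free -> assigned | voices=[60 -]
Op 12: note_on(63): voice 1 is free -> assigned | voices=[60 63]
Op 13: note_off(63): free voice 1 | voices=[60 -]
Op 14: note_on(69): voice 1 is free -> assigned | voices=[60 69]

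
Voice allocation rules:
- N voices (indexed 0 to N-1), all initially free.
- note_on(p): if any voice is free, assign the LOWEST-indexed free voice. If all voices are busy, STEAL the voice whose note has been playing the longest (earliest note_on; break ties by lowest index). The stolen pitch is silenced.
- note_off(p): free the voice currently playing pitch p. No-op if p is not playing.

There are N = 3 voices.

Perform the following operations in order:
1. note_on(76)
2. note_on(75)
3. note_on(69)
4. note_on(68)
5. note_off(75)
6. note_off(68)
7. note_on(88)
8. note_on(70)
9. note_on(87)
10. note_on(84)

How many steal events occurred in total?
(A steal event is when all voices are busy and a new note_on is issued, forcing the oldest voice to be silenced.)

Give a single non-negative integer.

Answer: 3

Derivation:
Op 1: note_on(76): voice 0 is free -> assigned | voices=[76 - -]
Op 2: note_on(75): voice 1 is free -> assigned | voices=[76 75 -]
Op 3: note_on(69): voice 2 is free -> assigned | voices=[76 75 69]
Op 4: note_on(68): all voices busy, STEAL voice 0 (pitch 76, oldest) -> assign | voices=[68 75 69]
Op 5: note_off(75): free voice 1 | voices=[68 - 69]
Op 6: note_off(68): free voice 0 | voices=[- - 69]
Op 7: note_on(88): voice 0 is free -> assigned | voices=[88 - 69]
Op 8: note_on(70): voice 1 is free -> assigned | voices=[88 70 69]
Op 9: note_on(87): all voices busy, STEAL voice 2 (pitch 69, oldest) -> assign | voices=[88 70 87]
Op 10: note_on(84): all voices busy, STEAL voice 0 (pitch 88, oldest) -> assign | voices=[84 70 87]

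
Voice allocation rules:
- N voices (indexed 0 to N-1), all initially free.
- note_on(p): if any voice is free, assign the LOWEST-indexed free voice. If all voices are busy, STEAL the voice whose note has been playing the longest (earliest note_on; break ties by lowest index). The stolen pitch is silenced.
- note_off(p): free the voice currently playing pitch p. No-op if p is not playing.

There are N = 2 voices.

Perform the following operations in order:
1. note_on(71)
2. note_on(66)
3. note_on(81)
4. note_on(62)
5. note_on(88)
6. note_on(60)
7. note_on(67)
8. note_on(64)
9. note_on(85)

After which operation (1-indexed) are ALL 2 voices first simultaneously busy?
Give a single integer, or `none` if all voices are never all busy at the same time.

Answer: 2

Derivation:
Op 1: note_on(71): voice 0 is free -> assigned | voices=[71 -]
Op 2: note_on(66): voice 1 is free -> assigned | voices=[71 66]
Op 3: note_on(81): all voices busy, STEAL voice 0 (pitch 71, oldest) -> assign | voices=[81 66]
Op 4: note_on(62): all voices busy, STEAL voice 1 (pitch 66, oldest) -> assign | voices=[81 62]
Op 5: note_on(88): all voices busy, STEAL voice 0 (pitch 81, oldest) -> assign | voices=[88 62]
Op 6: note_on(60): all voices busy, STEAL voice 1 (pitch 62, oldest) -> assign | voices=[88 60]
Op 7: note_on(67): all voices busy, STEAL voice 0 (pitch 88, oldest) -> assign | voices=[67 60]
Op 8: note_on(64): all voices busy, STEAL voice 1 (pitch 60, oldest) -> assign | voices=[67 64]
Op 9: note_on(85): all voices busy, STEAL voice 0 (pitch 67, oldest) -> assign | voices=[85 64]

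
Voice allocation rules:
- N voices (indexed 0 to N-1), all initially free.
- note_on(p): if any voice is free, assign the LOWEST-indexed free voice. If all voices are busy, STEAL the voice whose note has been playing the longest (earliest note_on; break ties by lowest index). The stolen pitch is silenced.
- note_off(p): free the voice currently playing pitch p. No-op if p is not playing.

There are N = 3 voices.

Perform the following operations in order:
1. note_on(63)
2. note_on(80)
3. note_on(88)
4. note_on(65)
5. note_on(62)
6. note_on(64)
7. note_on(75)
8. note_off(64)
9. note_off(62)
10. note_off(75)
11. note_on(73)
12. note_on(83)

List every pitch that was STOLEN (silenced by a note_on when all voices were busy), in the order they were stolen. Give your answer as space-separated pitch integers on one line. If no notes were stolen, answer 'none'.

Op 1: note_on(63): voice 0 is free -> assigned | voices=[63 - -]
Op 2: note_on(80): voice 1 is free -> assigned | voices=[63 80 -]
Op 3: note_on(88): voice 2 is free -> assigned | voices=[63 80 88]
Op 4: note_on(65): all voices busy, STEAL voice 0 (pitch 63, oldest) -> assign | voices=[65 80 88]
Op 5: note_on(62): all voices busy, STEAL voice 1 (pitch 80, oldest) -> assign | voices=[65 62 88]
Op 6: note_on(64): all voices busy, STEAL voice 2 (pitch 88, oldest) -> assign | voices=[65 62 64]
Op 7: note_on(75): all voices busy, STEAL voice 0 (pitch 65, oldest) -> assign | voices=[75 62 64]
Op 8: note_off(64): free voice 2 | voices=[75 62 -]
Op 9: note_off(62): free voice 1 | voices=[75 - -]
Op 10: note_off(75): free voice 0 | voices=[- - -]
Op 11: note_on(73): voice 0 is free -> assigned | voices=[73 - -]
Op 12: note_on(83): voice 1 is free -> assigned | voices=[73 83 -]

Answer: 63 80 88 65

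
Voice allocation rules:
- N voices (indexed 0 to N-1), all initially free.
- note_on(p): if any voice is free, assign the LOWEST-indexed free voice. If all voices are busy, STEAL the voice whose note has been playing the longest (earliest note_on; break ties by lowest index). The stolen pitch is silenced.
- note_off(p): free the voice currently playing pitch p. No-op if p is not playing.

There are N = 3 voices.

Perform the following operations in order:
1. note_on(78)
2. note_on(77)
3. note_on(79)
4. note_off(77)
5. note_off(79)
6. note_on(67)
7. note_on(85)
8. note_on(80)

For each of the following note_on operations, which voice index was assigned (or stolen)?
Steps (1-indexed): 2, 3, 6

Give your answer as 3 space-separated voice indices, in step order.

Op 1: note_on(78): voice 0 is free -> assigned | voices=[78 - -]
Op 2: note_on(77): voice 1 is free -> assigned | voices=[78 77 -]
Op 3: note_on(79): voice 2 is free -> assigned | voices=[78 77 79]
Op 4: note_off(77): free voice 1 | voices=[78 - 79]
Op 5: note_off(79): free voice 2 | voices=[78 - -]
Op 6: note_on(67): voice 1 is free -> assigned | voices=[78 67 -]
Op 7: note_on(85): voice 2 is free -> assigned | voices=[78 67 85]
Op 8: note_on(80): all voices busy, STEAL voice 0 (pitch 78, oldest) -> assign | voices=[80 67 85]

Answer: 1 2 1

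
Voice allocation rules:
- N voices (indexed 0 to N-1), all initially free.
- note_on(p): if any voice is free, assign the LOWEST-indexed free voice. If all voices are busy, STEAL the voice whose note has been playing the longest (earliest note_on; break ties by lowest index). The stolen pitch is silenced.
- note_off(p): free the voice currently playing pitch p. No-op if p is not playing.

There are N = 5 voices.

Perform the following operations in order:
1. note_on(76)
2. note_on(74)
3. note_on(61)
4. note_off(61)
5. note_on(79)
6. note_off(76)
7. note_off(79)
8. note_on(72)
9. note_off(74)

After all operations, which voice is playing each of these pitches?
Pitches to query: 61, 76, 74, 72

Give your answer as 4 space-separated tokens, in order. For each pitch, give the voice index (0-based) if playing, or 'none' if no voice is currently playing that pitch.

Answer: none none none 0

Derivation:
Op 1: note_on(76): voice 0 is free -> assigned | voices=[76 - - - -]
Op 2: note_on(74): voice 1 is free -> assigned | voices=[76 74 - - -]
Op 3: note_on(61): voice 2 is free -> assigned | voices=[76 74 61 - -]
Op 4: note_off(61): free voice 2 | voices=[76 74 - - -]
Op 5: note_on(79): voice 2 is free -> assigned | voices=[76 74 79 - -]
Op 6: note_off(76): free voice 0 | voices=[- 74 79 - -]
Op 7: note_off(79): free voice 2 | voices=[- 74 - - -]
Op 8: note_on(72): voice 0 is free -> assigned | voices=[72 74 - - -]
Op 9: note_off(74): free voice 1 | voices=[72 - - - -]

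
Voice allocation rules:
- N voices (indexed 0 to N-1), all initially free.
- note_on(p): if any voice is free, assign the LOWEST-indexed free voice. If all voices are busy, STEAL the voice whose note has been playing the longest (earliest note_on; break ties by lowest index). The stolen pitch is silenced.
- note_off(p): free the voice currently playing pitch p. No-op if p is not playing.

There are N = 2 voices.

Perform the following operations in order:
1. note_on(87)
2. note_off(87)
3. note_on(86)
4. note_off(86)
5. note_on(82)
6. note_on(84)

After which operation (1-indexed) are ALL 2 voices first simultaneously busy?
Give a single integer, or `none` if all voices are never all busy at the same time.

Op 1: note_on(87): voice 0 is free -> assigned | voices=[87 -]
Op 2: note_off(87): free voice 0 | voices=[- -]
Op 3: note_on(86): voice 0 is free -> assigned | voices=[86 -]
Op 4: note_off(86): free voice 0 | voices=[- -]
Op 5: note_on(82): voice 0 is free -> assigned | voices=[82 -]
Op 6: note_on(84): voice 1 is free -> assigned | voices=[82 84]

Answer: 6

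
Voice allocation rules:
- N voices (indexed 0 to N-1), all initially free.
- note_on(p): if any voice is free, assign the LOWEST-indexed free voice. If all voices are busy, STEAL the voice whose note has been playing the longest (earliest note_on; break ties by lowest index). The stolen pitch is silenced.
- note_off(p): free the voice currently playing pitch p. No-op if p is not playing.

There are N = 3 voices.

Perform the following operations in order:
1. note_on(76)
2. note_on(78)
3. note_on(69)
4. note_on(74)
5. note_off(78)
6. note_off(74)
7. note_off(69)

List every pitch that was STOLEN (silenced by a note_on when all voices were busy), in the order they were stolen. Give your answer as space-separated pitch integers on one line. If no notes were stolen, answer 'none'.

Op 1: note_on(76): voice 0 is free -> assigned | voices=[76 - -]
Op 2: note_on(78): voice 1 is free -> assigned | voices=[76 78 -]
Op 3: note_on(69): voice 2 is free -> assigned | voices=[76 78 69]
Op 4: note_on(74): all voices busy, STEAL voice 0 (pitch 76, oldest) -> assign | voices=[74 78 69]
Op 5: note_off(78): free voice 1 | voices=[74 - 69]
Op 6: note_off(74): free voice 0 | voices=[- - 69]
Op 7: note_off(69): free voice 2 | voices=[- - -]

Answer: 76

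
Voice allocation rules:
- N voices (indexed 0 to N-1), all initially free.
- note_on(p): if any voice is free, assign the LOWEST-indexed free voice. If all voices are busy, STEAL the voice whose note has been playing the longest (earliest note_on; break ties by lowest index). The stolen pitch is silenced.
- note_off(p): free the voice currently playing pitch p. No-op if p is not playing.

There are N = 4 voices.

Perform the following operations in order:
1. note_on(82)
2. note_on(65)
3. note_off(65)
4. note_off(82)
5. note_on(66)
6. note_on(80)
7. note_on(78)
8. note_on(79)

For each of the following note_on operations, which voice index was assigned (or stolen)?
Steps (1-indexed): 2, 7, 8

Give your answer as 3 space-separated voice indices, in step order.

Op 1: note_on(82): voice 0 is free -> assigned | voices=[82 - - -]
Op 2: note_on(65): voice 1 is free -> assigned | voices=[82 65 - -]
Op 3: note_off(65): free voice 1 | voices=[82 - - -]
Op 4: note_off(82): free voice 0 | voices=[- - - -]
Op 5: note_on(66): voice 0 is free -> assigned | voices=[66 - - -]
Op 6: note_on(80): voice 1 is free -> assigned | voices=[66 80 - -]
Op 7: note_on(78): voice 2 is free -> assigned | voices=[66 80 78 -]
Op 8: note_on(79): voice 3 is free -> assigned | voices=[66 80 78 79]

Answer: 1 2 3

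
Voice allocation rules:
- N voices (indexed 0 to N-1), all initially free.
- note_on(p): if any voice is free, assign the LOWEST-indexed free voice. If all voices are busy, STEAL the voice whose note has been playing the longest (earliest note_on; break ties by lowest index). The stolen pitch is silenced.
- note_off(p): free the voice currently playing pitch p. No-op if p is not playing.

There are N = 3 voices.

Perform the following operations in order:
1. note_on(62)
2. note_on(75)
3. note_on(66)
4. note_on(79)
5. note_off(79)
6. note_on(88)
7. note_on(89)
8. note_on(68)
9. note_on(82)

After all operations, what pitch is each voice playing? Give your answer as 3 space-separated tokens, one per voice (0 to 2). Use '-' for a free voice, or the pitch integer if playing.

Op 1: note_on(62): voice 0 is free -> assigned | voices=[62 - -]
Op 2: note_on(75): voice 1 is free -> assigned | voices=[62 75 -]
Op 3: note_on(66): voice 2 is free -> assigned | voices=[62 75 66]
Op 4: note_on(79): all voices busy, STEAL voice 0 (pitch 62, oldest) -> assign | voices=[79 75 66]
Op 5: note_off(79): free voice 0 | voices=[- 75 66]
Op 6: note_on(88): voice 0 is free -> assigned | voices=[88 75 66]
Op 7: note_on(89): all voices busy, STEAL voice 1 (pitch 75, oldest) -> assign | voices=[88 89 66]
Op 8: note_on(68): all voices busy, STEAL voice 2 (pitch 66, oldest) -> assign | voices=[88 89 68]
Op 9: note_on(82): all voices busy, STEAL voice 0 (pitch 88, oldest) -> assign | voices=[82 89 68]

Answer: 82 89 68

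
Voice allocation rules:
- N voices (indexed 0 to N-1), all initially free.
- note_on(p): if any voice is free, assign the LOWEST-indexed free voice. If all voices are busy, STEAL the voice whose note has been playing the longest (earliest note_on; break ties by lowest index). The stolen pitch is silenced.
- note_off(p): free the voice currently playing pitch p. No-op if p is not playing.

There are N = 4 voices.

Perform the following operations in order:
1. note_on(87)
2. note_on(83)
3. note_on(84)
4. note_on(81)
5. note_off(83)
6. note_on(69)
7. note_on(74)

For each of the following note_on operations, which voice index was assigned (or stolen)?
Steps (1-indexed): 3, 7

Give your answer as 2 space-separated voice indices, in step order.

Answer: 2 0

Derivation:
Op 1: note_on(87): voice 0 is free -> assigned | voices=[87 - - -]
Op 2: note_on(83): voice 1 is free -> assigned | voices=[87 83 - -]
Op 3: note_on(84): voice 2 is free -> assigned | voices=[87 83 84 -]
Op 4: note_on(81): voice 3 is free -> assigned | voices=[87 83 84 81]
Op 5: note_off(83): free voice 1 | voices=[87 - 84 81]
Op 6: note_on(69): voice 1 is free -> assigned | voices=[87 69 84 81]
Op 7: note_on(74): all voices busy, STEAL voice 0 (pitch 87, oldest) -> assign | voices=[74 69 84 81]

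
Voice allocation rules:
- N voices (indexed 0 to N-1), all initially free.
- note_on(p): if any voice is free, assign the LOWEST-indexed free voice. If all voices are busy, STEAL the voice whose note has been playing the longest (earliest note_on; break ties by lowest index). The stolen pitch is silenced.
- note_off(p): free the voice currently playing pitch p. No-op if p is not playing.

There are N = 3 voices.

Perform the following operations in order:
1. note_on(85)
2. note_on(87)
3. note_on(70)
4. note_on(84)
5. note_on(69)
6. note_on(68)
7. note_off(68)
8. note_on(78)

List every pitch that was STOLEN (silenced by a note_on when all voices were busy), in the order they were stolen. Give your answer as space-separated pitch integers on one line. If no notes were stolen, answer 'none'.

Op 1: note_on(85): voice 0 is free -> assigned | voices=[85 - -]
Op 2: note_on(87): voice 1 is free -> assigned | voices=[85 87 -]
Op 3: note_on(70): voice 2 is free -> assigned | voices=[85 87 70]
Op 4: note_on(84): all voices busy, STEAL voice 0 (pitch 85, oldest) -> assign | voices=[84 87 70]
Op 5: note_on(69): all voices busy, STEAL voice 1 (pitch 87, oldest) -> assign | voices=[84 69 70]
Op 6: note_on(68): all voices busy, STEAL voice 2 (pitch 70, oldest) -> assign | voices=[84 69 68]
Op 7: note_off(68): free voice 2 | voices=[84 69 -]
Op 8: note_on(78): voice 2 is free -> assigned | voices=[84 69 78]

Answer: 85 87 70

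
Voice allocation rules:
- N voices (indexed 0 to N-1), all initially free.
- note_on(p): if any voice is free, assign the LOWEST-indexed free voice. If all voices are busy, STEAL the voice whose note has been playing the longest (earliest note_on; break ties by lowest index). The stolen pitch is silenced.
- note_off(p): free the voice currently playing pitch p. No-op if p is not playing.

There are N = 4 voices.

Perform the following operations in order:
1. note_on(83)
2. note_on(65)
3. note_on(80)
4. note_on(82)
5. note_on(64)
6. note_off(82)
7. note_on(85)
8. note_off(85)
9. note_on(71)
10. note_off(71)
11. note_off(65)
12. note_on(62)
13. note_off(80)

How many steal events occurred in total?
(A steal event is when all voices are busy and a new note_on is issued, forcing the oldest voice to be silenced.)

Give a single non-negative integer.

Answer: 1

Derivation:
Op 1: note_on(83): voice 0 is free -> assigned | voices=[83 - - -]
Op 2: note_on(65): voice 1 is free -> assigned | voices=[83 65 - -]
Op 3: note_on(80): voice 2 is free -> assigned | voices=[83 65 80 -]
Op 4: note_on(82): voice 3 is free -> assigned | voices=[83 65 80 82]
Op 5: note_on(64): all voices busy, STEAL voice 0 (pitch 83, oldest) -> assign | voices=[64 65 80 82]
Op 6: note_off(82): free voice 3 | voices=[64 65 80 -]
Op 7: note_on(85): voice 3 is free -> assigned | voices=[64 65 80 85]
Op 8: note_off(85): free voice 3 | voices=[64 65 80 -]
Op 9: note_on(71): voice 3 is free -> assigned | voices=[64 65 80 71]
Op 10: note_off(71): free voice 3 | voices=[64 65 80 -]
Op 11: note_off(65): free voice 1 | voices=[64 - 80 -]
Op 12: note_on(62): voice 1 is free -> assigned | voices=[64 62 80 -]
Op 13: note_off(80): free voice 2 | voices=[64 62 - -]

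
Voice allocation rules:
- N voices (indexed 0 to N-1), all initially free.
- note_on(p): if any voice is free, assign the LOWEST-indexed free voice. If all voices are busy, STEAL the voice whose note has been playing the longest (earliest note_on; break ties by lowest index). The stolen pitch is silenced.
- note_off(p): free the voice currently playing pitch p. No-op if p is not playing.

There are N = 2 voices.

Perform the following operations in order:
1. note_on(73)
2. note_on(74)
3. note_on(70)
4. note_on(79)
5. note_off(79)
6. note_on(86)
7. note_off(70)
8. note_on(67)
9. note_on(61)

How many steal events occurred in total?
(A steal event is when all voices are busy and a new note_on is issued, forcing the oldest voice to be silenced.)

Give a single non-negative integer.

Op 1: note_on(73): voice 0 is free -> assigned | voices=[73 -]
Op 2: note_on(74): voice 1 is free -> assigned | voices=[73 74]
Op 3: note_on(70): all voices busy, STEAL voice 0 (pitch 73, oldest) -> assign | voices=[70 74]
Op 4: note_on(79): all voices busy, STEAL voice 1 (pitch 74, oldest) -> assign | voices=[70 79]
Op 5: note_off(79): free voice 1 | voices=[70 -]
Op 6: note_on(86): voice 1 is free -> assigned | voices=[70 86]
Op 7: note_off(70): free voice 0 | voices=[- 86]
Op 8: note_on(67): voice 0 is free -> assigned | voices=[67 86]
Op 9: note_on(61): all voices busy, STEAL voice 1 (pitch 86, oldest) -> assign | voices=[67 61]

Answer: 3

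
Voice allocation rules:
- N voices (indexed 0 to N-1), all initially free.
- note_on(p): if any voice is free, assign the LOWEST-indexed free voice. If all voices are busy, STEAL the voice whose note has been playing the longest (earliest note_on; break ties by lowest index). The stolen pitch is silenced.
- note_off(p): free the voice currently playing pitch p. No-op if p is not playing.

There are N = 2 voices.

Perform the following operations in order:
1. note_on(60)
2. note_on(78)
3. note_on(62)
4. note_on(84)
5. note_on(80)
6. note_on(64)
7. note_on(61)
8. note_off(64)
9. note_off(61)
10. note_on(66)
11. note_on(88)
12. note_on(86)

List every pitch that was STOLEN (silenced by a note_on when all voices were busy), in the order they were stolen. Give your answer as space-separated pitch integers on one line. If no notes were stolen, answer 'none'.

Op 1: note_on(60): voice 0 is free -> assigned | voices=[60 -]
Op 2: note_on(78): voice 1 is free -> assigned | voices=[60 78]
Op 3: note_on(62): all voices busy, STEAL voice 0 (pitch 60, oldest) -> assign | voices=[62 78]
Op 4: note_on(84): all voices busy, STEAL voice 1 (pitch 78, oldest) -> assign | voices=[62 84]
Op 5: note_on(80): all voices busy, STEAL voice 0 (pitch 62, oldest) -> assign | voices=[80 84]
Op 6: note_on(64): all voices busy, STEAL voice 1 (pitch 84, oldest) -> assign | voices=[80 64]
Op 7: note_on(61): all voices busy, STEAL voice 0 (pitch 80, oldest) -> assign | voices=[61 64]
Op 8: note_off(64): free voice 1 | voices=[61 -]
Op 9: note_off(61): free voice 0 | voices=[- -]
Op 10: note_on(66): voice 0 is free -> assigned | voices=[66 -]
Op 11: note_on(88): voice 1 is free -> assigned | voices=[66 88]
Op 12: note_on(86): all voices busy, STEAL voice 0 (pitch 66, oldest) -> assign | voices=[86 88]

Answer: 60 78 62 84 80 66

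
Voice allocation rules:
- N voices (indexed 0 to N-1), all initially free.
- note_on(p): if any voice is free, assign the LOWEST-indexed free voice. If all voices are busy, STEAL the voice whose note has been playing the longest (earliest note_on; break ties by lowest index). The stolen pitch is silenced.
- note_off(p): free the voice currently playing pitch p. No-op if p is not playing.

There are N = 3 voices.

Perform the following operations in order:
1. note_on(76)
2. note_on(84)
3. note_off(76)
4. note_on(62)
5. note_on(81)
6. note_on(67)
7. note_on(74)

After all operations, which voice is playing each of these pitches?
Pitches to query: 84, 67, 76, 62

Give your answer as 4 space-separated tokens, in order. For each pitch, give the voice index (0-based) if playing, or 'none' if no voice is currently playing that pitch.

Answer: none 1 none none

Derivation:
Op 1: note_on(76): voice 0 is free -> assigned | voices=[76 - -]
Op 2: note_on(84): voice 1 is free -> assigned | voices=[76 84 -]
Op 3: note_off(76): free voice 0 | voices=[- 84 -]
Op 4: note_on(62): voice 0 is free -> assigned | voices=[62 84 -]
Op 5: note_on(81): voice 2 is free -> assigned | voices=[62 84 81]
Op 6: note_on(67): all voices busy, STEAL voice 1 (pitch 84, oldest) -> assign | voices=[62 67 81]
Op 7: note_on(74): all voices busy, STEAL voice 0 (pitch 62, oldest) -> assign | voices=[74 67 81]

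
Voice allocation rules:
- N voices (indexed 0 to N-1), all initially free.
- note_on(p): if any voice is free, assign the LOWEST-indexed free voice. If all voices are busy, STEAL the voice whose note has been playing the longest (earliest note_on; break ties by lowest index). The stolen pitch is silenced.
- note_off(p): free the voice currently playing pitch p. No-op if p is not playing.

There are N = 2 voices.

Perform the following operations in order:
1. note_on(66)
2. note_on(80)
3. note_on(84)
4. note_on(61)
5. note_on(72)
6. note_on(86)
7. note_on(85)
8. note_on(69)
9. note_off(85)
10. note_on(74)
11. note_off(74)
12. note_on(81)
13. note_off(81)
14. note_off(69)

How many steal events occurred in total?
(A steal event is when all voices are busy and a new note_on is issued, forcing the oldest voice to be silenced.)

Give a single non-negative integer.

Answer: 6

Derivation:
Op 1: note_on(66): voice 0 is free -> assigned | voices=[66 -]
Op 2: note_on(80): voice 1 is free -> assigned | voices=[66 80]
Op 3: note_on(84): all voices busy, STEAL voice 0 (pitch 66, oldest) -> assign | voices=[84 80]
Op 4: note_on(61): all voices busy, STEAL voice 1 (pitch 80, oldest) -> assign | voices=[84 61]
Op 5: note_on(72): all voices busy, STEAL voice 0 (pitch 84, oldest) -> assign | voices=[72 61]
Op 6: note_on(86): all voices busy, STEAL voice 1 (pitch 61, oldest) -> assign | voices=[72 86]
Op 7: note_on(85): all voices busy, STEAL voice 0 (pitch 72, oldest) -> assign | voices=[85 86]
Op 8: note_on(69): all voices busy, STEAL voice 1 (pitch 86, oldest) -> assign | voices=[85 69]
Op 9: note_off(85): free voice 0 | voices=[- 69]
Op 10: note_on(74): voice 0 is free -> assigned | voices=[74 69]
Op 11: note_off(74): free voice 0 | voices=[- 69]
Op 12: note_on(81): voice 0 is free -> assigned | voices=[81 69]
Op 13: note_off(81): free voice 0 | voices=[- 69]
Op 14: note_off(69): free voice 1 | voices=[- -]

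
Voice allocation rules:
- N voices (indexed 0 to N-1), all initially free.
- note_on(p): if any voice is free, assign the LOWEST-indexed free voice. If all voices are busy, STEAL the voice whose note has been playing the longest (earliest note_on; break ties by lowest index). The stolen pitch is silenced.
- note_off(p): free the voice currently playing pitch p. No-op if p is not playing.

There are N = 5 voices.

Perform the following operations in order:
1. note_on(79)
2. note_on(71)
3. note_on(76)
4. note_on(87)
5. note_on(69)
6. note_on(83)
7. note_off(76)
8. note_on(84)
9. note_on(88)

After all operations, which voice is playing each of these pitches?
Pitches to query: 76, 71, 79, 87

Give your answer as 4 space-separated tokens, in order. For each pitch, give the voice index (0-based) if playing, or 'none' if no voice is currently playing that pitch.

Op 1: note_on(79): voice 0 is free -> assigned | voices=[79 - - - -]
Op 2: note_on(71): voice 1 is free -> assigned | voices=[79 71 - - -]
Op 3: note_on(76): voice 2 is free -> assigned | voices=[79 71 76 - -]
Op 4: note_on(87): voice 3 is free -> assigned | voices=[79 71 76 87 -]
Op 5: note_on(69): voice 4 is free -> assigned | voices=[79 71 76 87 69]
Op 6: note_on(83): all voices busy, STEAL voice 0 (pitch 79, oldest) -> assign | voices=[83 71 76 87 69]
Op 7: note_off(76): free voice 2 | voices=[83 71 - 87 69]
Op 8: note_on(84): voice 2 is free -> assigned | voices=[83 71 84 87 69]
Op 9: note_on(88): all voices busy, STEAL voice 1 (pitch 71, oldest) -> assign | voices=[83 88 84 87 69]

Answer: none none none 3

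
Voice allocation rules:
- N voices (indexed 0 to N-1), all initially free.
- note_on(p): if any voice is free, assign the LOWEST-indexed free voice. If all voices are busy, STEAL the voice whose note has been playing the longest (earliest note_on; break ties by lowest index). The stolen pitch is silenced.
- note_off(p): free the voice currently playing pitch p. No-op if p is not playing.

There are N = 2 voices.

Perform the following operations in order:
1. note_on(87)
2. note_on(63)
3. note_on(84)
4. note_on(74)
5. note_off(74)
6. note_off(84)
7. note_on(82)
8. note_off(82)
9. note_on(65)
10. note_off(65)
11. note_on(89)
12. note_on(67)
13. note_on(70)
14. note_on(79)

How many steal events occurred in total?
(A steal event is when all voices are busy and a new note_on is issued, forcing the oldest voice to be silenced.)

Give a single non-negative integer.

Op 1: note_on(87): voice 0 is free -> assigned | voices=[87 -]
Op 2: note_on(63): voice 1 is free -> assigned | voices=[87 63]
Op 3: note_on(84): all voices busy, STEAL voice 0 (pitch 87, oldest) -> assign | voices=[84 63]
Op 4: note_on(74): all voices busy, STEAL voice 1 (pitch 63, oldest) -> assign | voices=[84 74]
Op 5: note_off(74): free voice 1 | voices=[84 -]
Op 6: note_off(84): free voice 0 | voices=[- -]
Op 7: note_on(82): voice 0 is free -> assigned | voices=[82 -]
Op 8: note_off(82): free voice 0 | voices=[- -]
Op 9: note_on(65): voice 0 is free -> assigned | voices=[65 -]
Op 10: note_off(65): free voice 0 | voices=[- -]
Op 11: note_on(89): voice 0 is free -> assigned | voices=[89 -]
Op 12: note_on(67): voice 1 is free -> assigned | voices=[89 67]
Op 13: note_on(70): all voices busy, STEAL voice 0 (pitch 89, oldest) -> assign | voices=[70 67]
Op 14: note_on(79): all voices busy, STEAL voice 1 (pitch 67, oldest) -> assign | voices=[70 79]

Answer: 4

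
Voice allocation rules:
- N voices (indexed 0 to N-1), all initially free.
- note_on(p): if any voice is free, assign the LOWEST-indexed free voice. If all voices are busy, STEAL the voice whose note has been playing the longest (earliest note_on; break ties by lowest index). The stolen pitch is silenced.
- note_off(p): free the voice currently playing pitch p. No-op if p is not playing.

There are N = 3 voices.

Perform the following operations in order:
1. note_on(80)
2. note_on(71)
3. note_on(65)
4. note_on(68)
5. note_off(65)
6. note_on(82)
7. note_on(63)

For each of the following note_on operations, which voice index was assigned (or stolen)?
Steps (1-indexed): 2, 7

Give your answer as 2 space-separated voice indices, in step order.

Op 1: note_on(80): voice 0 is free -> assigned | voices=[80 - -]
Op 2: note_on(71): voice 1 is free -> assigned | voices=[80 71 -]
Op 3: note_on(65): voice 2 is free -> assigned | voices=[80 71 65]
Op 4: note_on(68): all voices busy, STEAL voice 0 (pitch 80, oldest) -> assign | voices=[68 71 65]
Op 5: note_off(65): free voice 2 | voices=[68 71 -]
Op 6: note_on(82): voice 2 is free -> assigned | voices=[68 71 82]
Op 7: note_on(63): all voices busy, STEAL voice 1 (pitch 71, oldest) -> assign | voices=[68 63 82]

Answer: 1 1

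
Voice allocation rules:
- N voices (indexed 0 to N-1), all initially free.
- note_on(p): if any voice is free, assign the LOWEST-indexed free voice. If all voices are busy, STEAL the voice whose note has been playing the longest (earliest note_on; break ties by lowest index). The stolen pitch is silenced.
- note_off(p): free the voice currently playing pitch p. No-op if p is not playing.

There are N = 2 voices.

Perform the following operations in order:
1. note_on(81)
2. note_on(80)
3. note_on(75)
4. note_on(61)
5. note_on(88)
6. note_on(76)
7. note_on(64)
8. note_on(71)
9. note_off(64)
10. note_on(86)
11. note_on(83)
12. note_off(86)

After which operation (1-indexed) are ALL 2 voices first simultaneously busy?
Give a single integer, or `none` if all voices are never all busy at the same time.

Op 1: note_on(81): voice 0 is free -> assigned | voices=[81 -]
Op 2: note_on(80): voice 1 is free -> assigned | voices=[81 80]
Op 3: note_on(75): all voices busy, STEAL voice 0 (pitch 81, oldest) -> assign | voices=[75 80]
Op 4: note_on(61): all voices busy, STEAL voice 1 (pitch 80, oldest) -> assign | voices=[75 61]
Op 5: note_on(88): all voices busy, STEAL voice 0 (pitch 75, oldest) -> assign | voices=[88 61]
Op 6: note_on(76): all voices busy, STEAL voice 1 (pitch 61, oldest) -> assign | voices=[88 76]
Op 7: note_on(64): all voices busy, STEAL voice 0 (pitch 88, oldest) -> assign | voices=[64 76]
Op 8: note_on(71): all voices busy, STEAL voice 1 (pitch 76, oldest) -> assign | voices=[64 71]
Op 9: note_off(64): free voice 0 | voices=[- 71]
Op 10: note_on(86): voice 0 is free -> assigned | voices=[86 71]
Op 11: note_on(83): all voices busy, STEAL voice 1 (pitch 71, oldest) -> assign | voices=[86 83]
Op 12: note_off(86): free voice 0 | voices=[- 83]

Answer: 2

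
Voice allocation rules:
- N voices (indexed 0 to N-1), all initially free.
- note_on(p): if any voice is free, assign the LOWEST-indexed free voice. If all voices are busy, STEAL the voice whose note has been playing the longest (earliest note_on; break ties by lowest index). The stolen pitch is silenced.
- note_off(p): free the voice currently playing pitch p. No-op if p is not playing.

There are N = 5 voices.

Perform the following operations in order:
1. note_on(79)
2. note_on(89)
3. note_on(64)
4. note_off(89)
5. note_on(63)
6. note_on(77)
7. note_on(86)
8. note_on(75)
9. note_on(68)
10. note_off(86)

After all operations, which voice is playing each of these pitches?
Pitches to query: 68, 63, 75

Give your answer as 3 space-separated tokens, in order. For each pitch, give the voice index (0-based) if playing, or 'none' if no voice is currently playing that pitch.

Answer: 2 1 0

Derivation:
Op 1: note_on(79): voice 0 is free -> assigned | voices=[79 - - - -]
Op 2: note_on(89): voice 1 is free -> assigned | voices=[79 89 - - -]
Op 3: note_on(64): voice 2 is free -> assigned | voices=[79 89 64 - -]
Op 4: note_off(89): free voice 1 | voices=[79 - 64 - -]
Op 5: note_on(63): voice 1 is free -> assigned | voices=[79 63 64 - -]
Op 6: note_on(77): voice 3 is free -> assigned | voices=[79 63 64 77 -]
Op 7: note_on(86): voice 4 is free -> assigned | voices=[79 63 64 77 86]
Op 8: note_on(75): all voices busy, STEAL voice 0 (pitch 79, oldest) -> assign | voices=[75 63 64 77 86]
Op 9: note_on(68): all voices busy, STEAL voice 2 (pitch 64, oldest) -> assign | voices=[75 63 68 77 86]
Op 10: note_off(86): free voice 4 | voices=[75 63 68 77 -]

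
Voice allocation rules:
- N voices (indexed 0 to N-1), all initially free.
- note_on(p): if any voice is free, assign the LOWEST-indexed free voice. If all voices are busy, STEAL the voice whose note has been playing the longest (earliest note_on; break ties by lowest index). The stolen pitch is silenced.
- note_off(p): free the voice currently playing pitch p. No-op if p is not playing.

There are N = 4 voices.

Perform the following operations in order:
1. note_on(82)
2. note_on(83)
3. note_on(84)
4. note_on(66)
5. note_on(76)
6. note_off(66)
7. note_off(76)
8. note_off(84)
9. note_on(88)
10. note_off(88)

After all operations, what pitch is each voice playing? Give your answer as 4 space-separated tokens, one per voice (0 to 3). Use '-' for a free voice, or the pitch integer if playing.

Answer: - 83 - -

Derivation:
Op 1: note_on(82): voice 0 is free -> assigned | voices=[82 - - -]
Op 2: note_on(83): voice 1 is free -> assigned | voices=[82 83 - -]
Op 3: note_on(84): voice 2 is free -> assigned | voices=[82 83 84 -]
Op 4: note_on(66): voice 3 is free -> assigned | voices=[82 83 84 66]
Op 5: note_on(76): all voices busy, STEAL voice 0 (pitch 82, oldest) -> assign | voices=[76 83 84 66]
Op 6: note_off(66): free voice 3 | voices=[76 83 84 -]
Op 7: note_off(76): free voice 0 | voices=[- 83 84 -]
Op 8: note_off(84): free voice 2 | voices=[- 83 - -]
Op 9: note_on(88): voice 0 is free -> assigned | voices=[88 83 - -]
Op 10: note_off(88): free voice 0 | voices=[- 83 - -]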